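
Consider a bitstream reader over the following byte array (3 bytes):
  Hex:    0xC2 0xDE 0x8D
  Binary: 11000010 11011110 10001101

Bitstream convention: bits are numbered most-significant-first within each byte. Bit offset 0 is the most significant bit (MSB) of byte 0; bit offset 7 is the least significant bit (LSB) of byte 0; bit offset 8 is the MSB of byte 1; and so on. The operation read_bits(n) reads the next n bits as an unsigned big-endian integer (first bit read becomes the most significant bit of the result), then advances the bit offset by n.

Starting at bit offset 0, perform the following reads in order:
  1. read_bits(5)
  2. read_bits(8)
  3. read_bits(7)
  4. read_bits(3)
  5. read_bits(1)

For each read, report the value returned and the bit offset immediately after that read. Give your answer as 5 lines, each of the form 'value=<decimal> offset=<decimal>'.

Answer: value=24 offset=5
value=91 offset=13
value=104 offset=20
value=6 offset=23
value=1 offset=24

Derivation:
Read 1: bits[0:5] width=5 -> value=24 (bin 11000); offset now 5 = byte 0 bit 5; 19 bits remain
Read 2: bits[5:13] width=8 -> value=91 (bin 01011011); offset now 13 = byte 1 bit 5; 11 bits remain
Read 3: bits[13:20] width=7 -> value=104 (bin 1101000); offset now 20 = byte 2 bit 4; 4 bits remain
Read 4: bits[20:23] width=3 -> value=6 (bin 110); offset now 23 = byte 2 bit 7; 1 bits remain
Read 5: bits[23:24] width=1 -> value=1 (bin 1); offset now 24 = byte 3 bit 0; 0 bits remain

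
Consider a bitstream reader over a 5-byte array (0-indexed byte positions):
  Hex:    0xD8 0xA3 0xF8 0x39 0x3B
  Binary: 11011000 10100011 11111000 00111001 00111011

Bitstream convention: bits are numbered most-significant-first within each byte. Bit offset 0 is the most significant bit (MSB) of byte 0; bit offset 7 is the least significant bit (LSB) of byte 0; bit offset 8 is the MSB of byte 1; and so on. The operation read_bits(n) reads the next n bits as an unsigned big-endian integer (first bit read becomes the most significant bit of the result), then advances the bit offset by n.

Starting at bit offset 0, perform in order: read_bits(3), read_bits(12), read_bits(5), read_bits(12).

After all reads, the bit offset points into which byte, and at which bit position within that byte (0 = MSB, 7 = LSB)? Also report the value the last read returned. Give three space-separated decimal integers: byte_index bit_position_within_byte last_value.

Read 1: bits[0:3] width=3 -> value=6 (bin 110); offset now 3 = byte 0 bit 3; 37 bits remain
Read 2: bits[3:15] width=12 -> value=3153 (bin 110001010001); offset now 15 = byte 1 bit 7; 25 bits remain
Read 3: bits[15:20] width=5 -> value=31 (bin 11111); offset now 20 = byte 2 bit 4; 20 bits remain
Read 4: bits[20:32] width=12 -> value=2105 (bin 100000111001); offset now 32 = byte 4 bit 0; 8 bits remain

Answer: 4 0 2105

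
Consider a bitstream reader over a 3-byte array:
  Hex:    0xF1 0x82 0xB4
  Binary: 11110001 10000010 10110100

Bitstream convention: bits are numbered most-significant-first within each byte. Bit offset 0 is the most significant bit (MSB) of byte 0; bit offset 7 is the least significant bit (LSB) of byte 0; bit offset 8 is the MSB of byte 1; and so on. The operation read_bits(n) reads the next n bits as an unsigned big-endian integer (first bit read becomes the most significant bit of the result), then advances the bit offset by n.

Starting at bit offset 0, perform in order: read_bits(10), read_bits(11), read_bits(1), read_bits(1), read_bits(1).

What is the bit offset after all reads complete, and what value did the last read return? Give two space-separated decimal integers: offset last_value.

Answer: 24 0

Derivation:
Read 1: bits[0:10] width=10 -> value=966 (bin 1111000110); offset now 10 = byte 1 bit 2; 14 bits remain
Read 2: bits[10:21] width=11 -> value=86 (bin 00001010110); offset now 21 = byte 2 bit 5; 3 bits remain
Read 3: bits[21:22] width=1 -> value=1 (bin 1); offset now 22 = byte 2 bit 6; 2 bits remain
Read 4: bits[22:23] width=1 -> value=0 (bin 0); offset now 23 = byte 2 bit 7; 1 bits remain
Read 5: bits[23:24] width=1 -> value=0 (bin 0); offset now 24 = byte 3 bit 0; 0 bits remain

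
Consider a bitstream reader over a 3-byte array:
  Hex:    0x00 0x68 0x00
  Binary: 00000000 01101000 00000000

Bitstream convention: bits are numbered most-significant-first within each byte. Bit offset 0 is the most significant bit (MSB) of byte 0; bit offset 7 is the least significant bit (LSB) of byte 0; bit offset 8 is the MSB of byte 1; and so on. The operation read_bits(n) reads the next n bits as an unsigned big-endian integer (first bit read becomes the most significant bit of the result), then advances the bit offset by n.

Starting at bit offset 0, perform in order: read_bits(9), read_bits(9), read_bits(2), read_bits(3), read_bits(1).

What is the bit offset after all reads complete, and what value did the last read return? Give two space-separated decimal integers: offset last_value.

Read 1: bits[0:9] width=9 -> value=0 (bin 000000000); offset now 9 = byte 1 bit 1; 15 bits remain
Read 2: bits[9:18] width=9 -> value=416 (bin 110100000); offset now 18 = byte 2 bit 2; 6 bits remain
Read 3: bits[18:20] width=2 -> value=0 (bin 00); offset now 20 = byte 2 bit 4; 4 bits remain
Read 4: bits[20:23] width=3 -> value=0 (bin 000); offset now 23 = byte 2 bit 7; 1 bits remain
Read 5: bits[23:24] width=1 -> value=0 (bin 0); offset now 24 = byte 3 bit 0; 0 bits remain

Answer: 24 0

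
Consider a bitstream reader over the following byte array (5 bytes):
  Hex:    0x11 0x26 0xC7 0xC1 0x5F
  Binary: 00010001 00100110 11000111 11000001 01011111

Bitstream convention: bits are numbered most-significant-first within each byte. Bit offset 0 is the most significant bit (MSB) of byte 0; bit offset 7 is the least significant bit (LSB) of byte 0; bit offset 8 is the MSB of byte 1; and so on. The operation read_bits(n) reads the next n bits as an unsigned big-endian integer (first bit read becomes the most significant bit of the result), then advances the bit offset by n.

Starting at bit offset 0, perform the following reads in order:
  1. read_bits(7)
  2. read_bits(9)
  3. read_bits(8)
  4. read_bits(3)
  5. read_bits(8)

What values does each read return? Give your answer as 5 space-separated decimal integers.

Answer: 8 294 199 6 10

Derivation:
Read 1: bits[0:7] width=7 -> value=8 (bin 0001000); offset now 7 = byte 0 bit 7; 33 bits remain
Read 2: bits[7:16] width=9 -> value=294 (bin 100100110); offset now 16 = byte 2 bit 0; 24 bits remain
Read 3: bits[16:24] width=8 -> value=199 (bin 11000111); offset now 24 = byte 3 bit 0; 16 bits remain
Read 4: bits[24:27] width=3 -> value=6 (bin 110); offset now 27 = byte 3 bit 3; 13 bits remain
Read 5: bits[27:35] width=8 -> value=10 (bin 00001010); offset now 35 = byte 4 bit 3; 5 bits remain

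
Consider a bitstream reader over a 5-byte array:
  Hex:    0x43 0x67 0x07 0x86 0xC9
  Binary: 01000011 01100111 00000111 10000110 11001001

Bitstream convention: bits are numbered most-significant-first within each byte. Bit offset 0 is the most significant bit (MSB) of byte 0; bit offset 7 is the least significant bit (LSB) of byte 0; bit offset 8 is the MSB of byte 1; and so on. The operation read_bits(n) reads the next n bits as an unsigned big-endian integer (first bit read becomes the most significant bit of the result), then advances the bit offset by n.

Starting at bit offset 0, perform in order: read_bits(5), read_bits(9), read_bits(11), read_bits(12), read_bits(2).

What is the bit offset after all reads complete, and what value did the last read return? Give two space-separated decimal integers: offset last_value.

Answer: 39 0

Derivation:
Read 1: bits[0:5] width=5 -> value=8 (bin 01000); offset now 5 = byte 0 bit 5; 35 bits remain
Read 2: bits[5:14] width=9 -> value=217 (bin 011011001); offset now 14 = byte 1 bit 6; 26 bits remain
Read 3: bits[14:25] width=11 -> value=1551 (bin 11000001111); offset now 25 = byte 3 bit 1; 15 bits remain
Read 4: bits[25:37] width=12 -> value=217 (bin 000011011001); offset now 37 = byte 4 bit 5; 3 bits remain
Read 5: bits[37:39] width=2 -> value=0 (bin 00); offset now 39 = byte 4 bit 7; 1 bits remain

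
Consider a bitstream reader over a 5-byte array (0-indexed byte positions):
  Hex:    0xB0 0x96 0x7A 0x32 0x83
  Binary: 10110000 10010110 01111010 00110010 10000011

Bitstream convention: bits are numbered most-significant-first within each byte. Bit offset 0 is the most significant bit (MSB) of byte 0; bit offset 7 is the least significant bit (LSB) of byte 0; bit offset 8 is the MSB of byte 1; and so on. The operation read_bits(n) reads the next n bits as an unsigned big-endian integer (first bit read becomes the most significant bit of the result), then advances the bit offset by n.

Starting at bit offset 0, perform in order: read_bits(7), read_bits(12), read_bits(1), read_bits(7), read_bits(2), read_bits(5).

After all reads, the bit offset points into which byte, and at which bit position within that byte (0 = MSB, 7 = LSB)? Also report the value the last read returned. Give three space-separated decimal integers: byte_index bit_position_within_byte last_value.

Read 1: bits[0:7] width=7 -> value=88 (bin 1011000); offset now 7 = byte 0 bit 7; 33 bits remain
Read 2: bits[7:19] width=12 -> value=1203 (bin 010010110011); offset now 19 = byte 2 bit 3; 21 bits remain
Read 3: bits[19:20] width=1 -> value=1 (bin 1); offset now 20 = byte 2 bit 4; 20 bits remain
Read 4: bits[20:27] width=7 -> value=81 (bin 1010001); offset now 27 = byte 3 bit 3; 13 bits remain
Read 5: bits[27:29] width=2 -> value=2 (bin 10); offset now 29 = byte 3 bit 5; 11 bits remain
Read 6: bits[29:34] width=5 -> value=10 (bin 01010); offset now 34 = byte 4 bit 2; 6 bits remain

Answer: 4 2 10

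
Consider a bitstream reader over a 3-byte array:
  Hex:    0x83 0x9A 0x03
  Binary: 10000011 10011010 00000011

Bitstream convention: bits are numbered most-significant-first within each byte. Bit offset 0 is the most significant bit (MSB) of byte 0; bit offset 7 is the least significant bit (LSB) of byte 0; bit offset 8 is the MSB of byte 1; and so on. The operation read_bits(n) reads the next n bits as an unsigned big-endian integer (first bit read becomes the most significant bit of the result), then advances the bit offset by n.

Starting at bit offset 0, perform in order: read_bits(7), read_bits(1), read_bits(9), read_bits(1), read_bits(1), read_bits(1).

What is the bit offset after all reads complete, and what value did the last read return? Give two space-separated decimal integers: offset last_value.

Answer: 20 0

Derivation:
Read 1: bits[0:7] width=7 -> value=65 (bin 1000001); offset now 7 = byte 0 bit 7; 17 bits remain
Read 2: bits[7:8] width=1 -> value=1 (bin 1); offset now 8 = byte 1 bit 0; 16 bits remain
Read 3: bits[8:17] width=9 -> value=308 (bin 100110100); offset now 17 = byte 2 bit 1; 7 bits remain
Read 4: bits[17:18] width=1 -> value=0 (bin 0); offset now 18 = byte 2 bit 2; 6 bits remain
Read 5: bits[18:19] width=1 -> value=0 (bin 0); offset now 19 = byte 2 bit 3; 5 bits remain
Read 6: bits[19:20] width=1 -> value=0 (bin 0); offset now 20 = byte 2 bit 4; 4 bits remain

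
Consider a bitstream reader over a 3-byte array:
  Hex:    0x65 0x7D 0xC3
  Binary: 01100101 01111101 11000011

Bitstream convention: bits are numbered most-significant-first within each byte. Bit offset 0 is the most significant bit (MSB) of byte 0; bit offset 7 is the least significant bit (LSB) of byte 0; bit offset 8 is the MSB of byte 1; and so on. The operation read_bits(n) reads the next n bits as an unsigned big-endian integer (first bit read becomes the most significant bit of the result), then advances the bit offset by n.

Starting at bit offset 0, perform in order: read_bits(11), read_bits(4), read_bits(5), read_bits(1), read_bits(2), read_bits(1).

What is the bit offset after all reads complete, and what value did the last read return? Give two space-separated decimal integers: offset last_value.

Answer: 24 1

Derivation:
Read 1: bits[0:11] width=11 -> value=811 (bin 01100101011); offset now 11 = byte 1 bit 3; 13 bits remain
Read 2: bits[11:15] width=4 -> value=14 (bin 1110); offset now 15 = byte 1 bit 7; 9 bits remain
Read 3: bits[15:20] width=5 -> value=28 (bin 11100); offset now 20 = byte 2 bit 4; 4 bits remain
Read 4: bits[20:21] width=1 -> value=0 (bin 0); offset now 21 = byte 2 bit 5; 3 bits remain
Read 5: bits[21:23] width=2 -> value=1 (bin 01); offset now 23 = byte 2 bit 7; 1 bits remain
Read 6: bits[23:24] width=1 -> value=1 (bin 1); offset now 24 = byte 3 bit 0; 0 bits remain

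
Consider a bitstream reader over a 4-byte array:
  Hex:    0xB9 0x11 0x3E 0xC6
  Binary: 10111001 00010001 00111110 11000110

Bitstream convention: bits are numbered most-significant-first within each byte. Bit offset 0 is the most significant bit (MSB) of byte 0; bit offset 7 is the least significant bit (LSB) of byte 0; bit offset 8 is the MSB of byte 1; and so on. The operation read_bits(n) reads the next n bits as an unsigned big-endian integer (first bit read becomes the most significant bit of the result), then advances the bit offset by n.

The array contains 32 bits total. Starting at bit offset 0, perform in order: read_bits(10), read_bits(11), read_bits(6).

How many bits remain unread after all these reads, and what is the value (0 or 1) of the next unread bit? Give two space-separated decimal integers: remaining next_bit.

Answer: 5 0

Derivation:
Read 1: bits[0:10] width=10 -> value=740 (bin 1011100100); offset now 10 = byte 1 bit 2; 22 bits remain
Read 2: bits[10:21] width=11 -> value=551 (bin 01000100111); offset now 21 = byte 2 bit 5; 11 bits remain
Read 3: bits[21:27] width=6 -> value=54 (bin 110110); offset now 27 = byte 3 bit 3; 5 bits remain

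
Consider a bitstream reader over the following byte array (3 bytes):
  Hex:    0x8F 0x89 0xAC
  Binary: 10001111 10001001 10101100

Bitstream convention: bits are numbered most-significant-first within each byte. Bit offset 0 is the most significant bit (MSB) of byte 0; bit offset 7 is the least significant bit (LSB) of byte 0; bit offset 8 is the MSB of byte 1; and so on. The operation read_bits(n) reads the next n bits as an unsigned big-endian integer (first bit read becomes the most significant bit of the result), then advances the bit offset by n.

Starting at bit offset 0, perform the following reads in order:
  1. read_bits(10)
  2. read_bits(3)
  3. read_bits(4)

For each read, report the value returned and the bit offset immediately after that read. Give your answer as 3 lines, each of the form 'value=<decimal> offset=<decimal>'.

Answer: value=574 offset=10
value=1 offset=13
value=3 offset=17

Derivation:
Read 1: bits[0:10] width=10 -> value=574 (bin 1000111110); offset now 10 = byte 1 bit 2; 14 bits remain
Read 2: bits[10:13] width=3 -> value=1 (bin 001); offset now 13 = byte 1 bit 5; 11 bits remain
Read 3: bits[13:17] width=4 -> value=3 (bin 0011); offset now 17 = byte 2 bit 1; 7 bits remain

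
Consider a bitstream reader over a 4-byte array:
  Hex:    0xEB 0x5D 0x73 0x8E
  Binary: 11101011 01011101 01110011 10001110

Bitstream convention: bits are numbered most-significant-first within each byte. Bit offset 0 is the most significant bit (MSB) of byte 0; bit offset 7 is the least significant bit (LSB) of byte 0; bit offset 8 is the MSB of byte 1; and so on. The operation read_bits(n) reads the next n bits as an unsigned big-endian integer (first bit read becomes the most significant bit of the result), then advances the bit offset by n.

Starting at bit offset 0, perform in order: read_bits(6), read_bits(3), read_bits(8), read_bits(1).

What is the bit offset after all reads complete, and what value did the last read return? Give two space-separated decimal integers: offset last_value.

Read 1: bits[0:6] width=6 -> value=58 (bin 111010); offset now 6 = byte 0 bit 6; 26 bits remain
Read 2: bits[6:9] width=3 -> value=6 (bin 110); offset now 9 = byte 1 bit 1; 23 bits remain
Read 3: bits[9:17] width=8 -> value=186 (bin 10111010); offset now 17 = byte 2 bit 1; 15 bits remain
Read 4: bits[17:18] width=1 -> value=1 (bin 1); offset now 18 = byte 2 bit 2; 14 bits remain

Answer: 18 1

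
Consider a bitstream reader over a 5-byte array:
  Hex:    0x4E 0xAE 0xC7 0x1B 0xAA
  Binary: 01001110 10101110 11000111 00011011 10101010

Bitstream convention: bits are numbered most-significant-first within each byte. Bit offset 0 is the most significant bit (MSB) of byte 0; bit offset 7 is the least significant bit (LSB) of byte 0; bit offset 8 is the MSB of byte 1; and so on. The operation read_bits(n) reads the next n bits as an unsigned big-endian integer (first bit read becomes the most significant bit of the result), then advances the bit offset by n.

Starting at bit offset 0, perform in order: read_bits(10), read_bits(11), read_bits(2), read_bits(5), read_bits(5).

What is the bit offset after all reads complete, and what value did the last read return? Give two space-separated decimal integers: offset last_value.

Read 1: bits[0:10] width=10 -> value=314 (bin 0100111010); offset now 10 = byte 1 bit 2; 30 bits remain
Read 2: bits[10:21] width=11 -> value=1496 (bin 10111011000); offset now 21 = byte 2 bit 5; 19 bits remain
Read 3: bits[21:23] width=2 -> value=3 (bin 11); offset now 23 = byte 2 bit 7; 17 bits remain
Read 4: bits[23:28] width=5 -> value=17 (bin 10001); offset now 28 = byte 3 bit 4; 12 bits remain
Read 5: bits[28:33] width=5 -> value=23 (bin 10111); offset now 33 = byte 4 bit 1; 7 bits remain

Answer: 33 23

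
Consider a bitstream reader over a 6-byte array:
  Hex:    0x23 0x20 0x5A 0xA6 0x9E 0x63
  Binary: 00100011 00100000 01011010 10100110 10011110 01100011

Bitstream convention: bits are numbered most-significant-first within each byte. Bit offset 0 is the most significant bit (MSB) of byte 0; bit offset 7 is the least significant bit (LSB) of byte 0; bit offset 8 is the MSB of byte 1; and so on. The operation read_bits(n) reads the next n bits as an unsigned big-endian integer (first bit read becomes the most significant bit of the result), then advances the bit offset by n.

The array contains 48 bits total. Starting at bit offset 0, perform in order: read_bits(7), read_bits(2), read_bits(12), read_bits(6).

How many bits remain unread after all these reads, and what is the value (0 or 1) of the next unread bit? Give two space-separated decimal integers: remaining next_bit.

Answer: 21 0

Derivation:
Read 1: bits[0:7] width=7 -> value=17 (bin 0010001); offset now 7 = byte 0 bit 7; 41 bits remain
Read 2: bits[7:9] width=2 -> value=2 (bin 10); offset now 9 = byte 1 bit 1; 39 bits remain
Read 3: bits[9:21] width=12 -> value=1035 (bin 010000001011); offset now 21 = byte 2 bit 5; 27 bits remain
Read 4: bits[21:27] width=6 -> value=21 (bin 010101); offset now 27 = byte 3 bit 3; 21 bits remain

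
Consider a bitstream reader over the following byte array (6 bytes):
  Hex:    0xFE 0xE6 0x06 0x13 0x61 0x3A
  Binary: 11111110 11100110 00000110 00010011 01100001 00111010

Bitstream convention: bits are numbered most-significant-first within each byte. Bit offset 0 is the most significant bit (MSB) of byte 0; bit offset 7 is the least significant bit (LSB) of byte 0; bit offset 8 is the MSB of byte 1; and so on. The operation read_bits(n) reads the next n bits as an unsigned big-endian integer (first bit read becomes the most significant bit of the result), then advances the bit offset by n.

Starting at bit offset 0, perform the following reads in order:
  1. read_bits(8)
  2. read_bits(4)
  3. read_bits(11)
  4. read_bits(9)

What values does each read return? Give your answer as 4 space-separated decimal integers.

Read 1: bits[0:8] width=8 -> value=254 (bin 11111110); offset now 8 = byte 1 bit 0; 40 bits remain
Read 2: bits[8:12] width=4 -> value=14 (bin 1110); offset now 12 = byte 1 bit 4; 36 bits remain
Read 3: bits[12:23] width=11 -> value=771 (bin 01100000011); offset now 23 = byte 2 bit 7; 25 bits remain
Read 4: bits[23:32] width=9 -> value=19 (bin 000010011); offset now 32 = byte 4 bit 0; 16 bits remain

Answer: 254 14 771 19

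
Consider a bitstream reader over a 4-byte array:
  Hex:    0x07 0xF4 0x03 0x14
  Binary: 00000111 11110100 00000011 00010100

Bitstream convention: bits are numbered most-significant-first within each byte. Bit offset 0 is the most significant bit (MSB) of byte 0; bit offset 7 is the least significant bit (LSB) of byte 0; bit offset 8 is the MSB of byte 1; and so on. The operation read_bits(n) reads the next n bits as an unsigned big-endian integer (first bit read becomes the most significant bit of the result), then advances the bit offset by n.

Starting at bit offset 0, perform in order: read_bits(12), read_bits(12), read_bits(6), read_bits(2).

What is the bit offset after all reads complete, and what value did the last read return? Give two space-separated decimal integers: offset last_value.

Answer: 32 0

Derivation:
Read 1: bits[0:12] width=12 -> value=127 (bin 000001111111); offset now 12 = byte 1 bit 4; 20 bits remain
Read 2: bits[12:24] width=12 -> value=1027 (bin 010000000011); offset now 24 = byte 3 bit 0; 8 bits remain
Read 3: bits[24:30] width=6 -> value=5 (bin 000101); offset now 30 = byte 3 bit 6; 2 bits remain
Read 4: bits[30:32] width=2 -> value=0 (bin 00); offset now 32 = byte 4 bit 0; 0 bits remain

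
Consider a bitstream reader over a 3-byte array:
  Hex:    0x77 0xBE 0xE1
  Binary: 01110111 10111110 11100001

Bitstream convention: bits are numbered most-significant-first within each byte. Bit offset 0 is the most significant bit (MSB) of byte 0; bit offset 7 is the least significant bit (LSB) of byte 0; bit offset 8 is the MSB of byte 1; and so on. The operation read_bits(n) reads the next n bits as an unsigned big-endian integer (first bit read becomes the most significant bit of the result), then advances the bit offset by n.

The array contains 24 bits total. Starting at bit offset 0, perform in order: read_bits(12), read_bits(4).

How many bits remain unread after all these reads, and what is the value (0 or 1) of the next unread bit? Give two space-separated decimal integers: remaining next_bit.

Answer: 8 1

Derivation:
Read 1: bits[0:12] width=12 -> value=1915 (bin 011101111011); offset now 12 = byte 1 bit 4; 12 bits remain
Read 2: bits[12:16] width=4 -> value=14 (bin 1110); offset now 16 = byte 2 bit 0; 8 bits remain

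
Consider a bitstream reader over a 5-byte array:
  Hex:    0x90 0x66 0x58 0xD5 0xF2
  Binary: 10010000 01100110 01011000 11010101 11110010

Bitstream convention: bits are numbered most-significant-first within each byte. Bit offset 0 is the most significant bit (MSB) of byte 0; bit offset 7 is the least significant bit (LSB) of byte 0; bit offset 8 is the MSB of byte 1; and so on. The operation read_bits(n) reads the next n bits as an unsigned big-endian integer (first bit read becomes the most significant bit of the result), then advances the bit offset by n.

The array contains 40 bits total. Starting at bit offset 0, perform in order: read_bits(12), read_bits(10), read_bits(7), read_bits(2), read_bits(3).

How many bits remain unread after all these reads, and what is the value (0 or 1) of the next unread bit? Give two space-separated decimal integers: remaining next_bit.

Read 1: bits[0:12] width=12 -> value=2310 (bin 100100000110); offset now 12 = byte 1 bit 4; 28 bits remain
Read 2: bits[12:22] width=10 -> value=406 (bin 0110010110); offset now 22 = byte 2 bit 6; 18 bits remain
Read 3: bits[22:29] width=7 -> value=26 (bin 0011010); offset now 29 = byte 3 bit 5; 11 bits remain
Read 4: bits[29:31] width=2 -> value=2 (bin 10); offset now 31 = byte 3 bit 7; 9 bits remain
Read 5: bits[31:34] width=3 -> value=7 (bin 111); offset now 34 = byte 4 bit 2; 6 bits remain

Answer: 6 1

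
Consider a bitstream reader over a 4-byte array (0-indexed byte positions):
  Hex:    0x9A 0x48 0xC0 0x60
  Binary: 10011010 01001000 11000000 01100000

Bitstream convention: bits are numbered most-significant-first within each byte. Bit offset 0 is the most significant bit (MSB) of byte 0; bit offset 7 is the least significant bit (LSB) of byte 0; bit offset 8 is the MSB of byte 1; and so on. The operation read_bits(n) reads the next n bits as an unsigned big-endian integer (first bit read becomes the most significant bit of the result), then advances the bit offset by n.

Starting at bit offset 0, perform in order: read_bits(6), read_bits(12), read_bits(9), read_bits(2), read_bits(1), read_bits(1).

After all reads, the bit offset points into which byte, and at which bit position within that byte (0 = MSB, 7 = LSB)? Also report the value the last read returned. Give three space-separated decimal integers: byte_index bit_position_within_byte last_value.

Read 1: bits[0:6] width=6 -> value=38 (bin 100110); offset now 6 = byte 0 bit 6; 26 bits remain
Read 2: bits[6:18] width=12 -> value=2339 (bin 100100100011); offset now 18 = byte 2 bit 2; 14 bits remain
Read 3: bits[18:27] width=9 -> value=3 (bin 000000011); offset now 27 = byte 3 bit 3; 5 bits remain
Read 4: bits[27:29] width=2 -> value=0 (bin 00); offset now 29 = byte 3 bit 5; 3 bits remain
Read 5: bits[29:30] width=1 -> value=0 (bin 0); offset now 30 = byte 3 bit 6; 2 bits remain
Read 6: bits[30:31] width=1 -> value=0 (bin 0); offset now 31 = byte 3 bit 7; 1 bits remain

Answer: 3 7 0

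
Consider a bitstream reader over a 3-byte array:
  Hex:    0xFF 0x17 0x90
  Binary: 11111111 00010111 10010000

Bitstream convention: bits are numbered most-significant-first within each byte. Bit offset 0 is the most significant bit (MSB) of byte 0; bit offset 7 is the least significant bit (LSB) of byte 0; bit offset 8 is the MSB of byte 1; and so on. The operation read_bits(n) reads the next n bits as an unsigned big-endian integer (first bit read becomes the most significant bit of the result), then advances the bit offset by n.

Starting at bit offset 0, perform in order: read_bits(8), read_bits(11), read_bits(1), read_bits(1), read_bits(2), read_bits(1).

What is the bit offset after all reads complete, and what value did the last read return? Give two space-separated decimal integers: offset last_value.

Answer: 24 0

Derivation:
Read 1: bits[0:8] width=8 -> value=255 (bin 11111111); offset now 8 = byte 1 bit 0; 16 bits remain
Read 2: bits[8:19] width=11 -> value=188 (bin 00010111100); offset now 19 = byte 2 bit 3; 5 bits remain
Read 3: bits[19:20] width=1 -> value=1 (bin 1); offset now 20 = byte 2 bit 4; 4 bits remain
Read 4: bits[20:21] width=1 -> value=0 (bin 0); offset now 21 = byte 2 bit 5; 3 bits remain
Read 5: bits[21:23] width=2 -> value=0 (bin 00); offset now 23 = byte 2 bit 7; 1 bits remain
Read 6: bits[23:24] width=1 -> value=0 (bin 0); offset now 24 = byte 3 bit 0; 0 bits remain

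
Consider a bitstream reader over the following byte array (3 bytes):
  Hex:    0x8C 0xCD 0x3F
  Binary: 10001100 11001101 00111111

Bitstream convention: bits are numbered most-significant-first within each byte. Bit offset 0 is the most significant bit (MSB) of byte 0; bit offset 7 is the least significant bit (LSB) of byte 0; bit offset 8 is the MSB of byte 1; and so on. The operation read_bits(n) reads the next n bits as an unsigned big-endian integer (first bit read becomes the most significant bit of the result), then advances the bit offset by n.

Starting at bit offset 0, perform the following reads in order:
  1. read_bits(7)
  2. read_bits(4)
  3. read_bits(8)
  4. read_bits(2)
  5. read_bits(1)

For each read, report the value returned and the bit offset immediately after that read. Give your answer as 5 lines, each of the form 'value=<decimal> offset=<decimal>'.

Answer: value=70 offset=7
value=6 offset=11
value=105 offset=19
value=3 offset=21
value=1 offset=22

Derivation:
Read 1: bits[0:7] width=7 -> value=70 (bin 1000110); offset now 7 = byte 0 bit 7; 17 bits remain
Read 2: bits[7:11] width=4 -> value=6 (bin 0110); offset now 11 = byte 1 bit 3; 13 bits remain
Read 3: bits[11:19] width=8 -> value=105 (bin 01101001); offset now 19 = byte 2 bit 3; 5 bits remain
Read 4: bits[19:21] width=2 -> value=3 (bin 11); offset now 21 = byte 2 bit 5; 3 bits remain
Read 5: bits[21:22] width=1 -> value=1 (bin 1); offset now 22 = byte 2 bit 6; 2 bits remain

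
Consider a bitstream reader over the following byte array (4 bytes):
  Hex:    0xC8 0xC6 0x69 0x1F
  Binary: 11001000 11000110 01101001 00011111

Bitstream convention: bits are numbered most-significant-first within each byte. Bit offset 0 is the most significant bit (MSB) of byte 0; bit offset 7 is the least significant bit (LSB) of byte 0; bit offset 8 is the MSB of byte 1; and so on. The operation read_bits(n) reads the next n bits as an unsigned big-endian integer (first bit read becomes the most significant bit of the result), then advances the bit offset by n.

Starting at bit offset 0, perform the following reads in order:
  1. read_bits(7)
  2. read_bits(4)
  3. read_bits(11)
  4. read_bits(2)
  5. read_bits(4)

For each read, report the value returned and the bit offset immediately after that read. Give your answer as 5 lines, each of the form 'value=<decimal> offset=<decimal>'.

Read 1: bits[0:7] width=7 -> value=100 (bin 1100100); offset now 7 = byte 0 bit 7; 25 bits remain
Read 2: bits[7:11] width=4 -> value=6 (bin 0110); offset now 11 = byte 1 bit 3; 21 bits remain
Read 3: bits[11:22] width=11 -> value=410 (bin 00110011010); offset now 22 = byte 2 bit 6; 10 bits remain
Read 4: bits[22:24] width=2 -> value=1 (bin 01); offset now 24 = byte 3 bit 0; 8 bits remain
Read 5: bits[24:28] width=4 -> value=1 (bin 0001); offset now 28 = byte 3 bit 4; 4 bits remain

Answer: value=100 offset=7
value=6 offset=11
value=410 offset=22
value=1 offset=24
value=1 offset=28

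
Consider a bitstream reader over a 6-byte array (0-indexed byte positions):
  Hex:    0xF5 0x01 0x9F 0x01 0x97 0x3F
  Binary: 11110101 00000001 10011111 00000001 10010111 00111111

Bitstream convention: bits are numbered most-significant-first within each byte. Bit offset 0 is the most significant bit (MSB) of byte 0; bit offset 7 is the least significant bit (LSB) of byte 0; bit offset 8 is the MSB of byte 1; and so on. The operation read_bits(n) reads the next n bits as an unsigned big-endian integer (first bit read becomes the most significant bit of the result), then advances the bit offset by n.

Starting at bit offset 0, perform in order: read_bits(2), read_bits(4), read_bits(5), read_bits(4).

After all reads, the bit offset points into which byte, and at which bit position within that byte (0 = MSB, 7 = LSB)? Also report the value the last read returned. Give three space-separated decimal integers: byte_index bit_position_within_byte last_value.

Answer: 1 7 0

Derivation:
Read 1: bits[0:2] width=2 -> value=3 (bin 11); offset now 2 = byte 0 bit 2; 46 bits remain
Read 2: bits[2:6] width=4 -> value=13 (bin 1101); offset now 6 = byte 0 bit 6; 42 bits remain
Read 3: bits[6:11] width=5 -> value=8 (bin 01000); offset now 11 = byte 1 bit 3; 37 bits remain
Read 4: bits[11:15] width=4 -> value=0 (bin 0000); offset now 15 = byte 1 bit 7; 33 bits remain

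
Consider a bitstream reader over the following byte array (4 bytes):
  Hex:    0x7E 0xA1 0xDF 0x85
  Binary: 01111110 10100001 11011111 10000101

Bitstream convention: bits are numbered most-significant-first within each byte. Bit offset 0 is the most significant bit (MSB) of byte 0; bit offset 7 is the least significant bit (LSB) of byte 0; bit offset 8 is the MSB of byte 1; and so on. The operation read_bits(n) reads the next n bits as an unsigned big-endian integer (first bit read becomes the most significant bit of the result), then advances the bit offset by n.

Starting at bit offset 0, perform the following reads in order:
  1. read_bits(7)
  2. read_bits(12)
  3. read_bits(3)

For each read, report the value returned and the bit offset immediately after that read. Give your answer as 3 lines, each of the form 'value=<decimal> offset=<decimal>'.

Read 1: bits[0:7] width=7 -> value=63 (bin 0111111); offset now 7 = byte 0 bit 7; 25 bits remain
Read 2: bits[7:19] width=12 -> value=1294 (bin 010100001110); offset now 19 = byte 2 bit 3; 13 bits remain
Read 3: bits[19:22] width=3 -> value=7 (bin 111); offset now 22 = byte 2 bit 6; 10 bits remain

Answer: value=63 offset=7
value=1294 offset=19
value=7 offset=22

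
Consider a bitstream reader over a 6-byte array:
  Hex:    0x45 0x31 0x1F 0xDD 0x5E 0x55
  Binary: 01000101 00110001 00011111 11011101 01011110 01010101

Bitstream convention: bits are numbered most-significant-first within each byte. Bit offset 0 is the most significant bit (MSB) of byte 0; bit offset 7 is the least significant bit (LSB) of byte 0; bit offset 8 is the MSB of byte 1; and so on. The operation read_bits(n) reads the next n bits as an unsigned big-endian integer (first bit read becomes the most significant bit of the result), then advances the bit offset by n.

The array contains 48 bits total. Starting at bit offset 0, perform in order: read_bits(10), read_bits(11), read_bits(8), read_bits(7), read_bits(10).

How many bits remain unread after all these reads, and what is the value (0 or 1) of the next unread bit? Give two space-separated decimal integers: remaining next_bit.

Read 1: bits[0:10] width=10 -> value=276 (bin 0100010100); offset now 10 = byte 1 bit 2; 38 bits remain
Read 2: bits[10:21] width=11 -> value=1571 (bin 11000100011); offset now 21 = byte 2 bit 5; 27 bits remain
Read 3: bits[21:29] width=8 -> value=251 (bin 11111011); offset now 29 = byte 3 bit 5; 19 bits remain
Read 4: bits[29:36] width=7 -> value=85 (bin 1010101); offset now 36 = byte 4 bit 4; 12 bits remain
Read 5: bits[36:46] width=10 -> value=917 (bin 1110010101); offset now 46 = byte 5 bit 6; 2 bits remain

Answer: 2 0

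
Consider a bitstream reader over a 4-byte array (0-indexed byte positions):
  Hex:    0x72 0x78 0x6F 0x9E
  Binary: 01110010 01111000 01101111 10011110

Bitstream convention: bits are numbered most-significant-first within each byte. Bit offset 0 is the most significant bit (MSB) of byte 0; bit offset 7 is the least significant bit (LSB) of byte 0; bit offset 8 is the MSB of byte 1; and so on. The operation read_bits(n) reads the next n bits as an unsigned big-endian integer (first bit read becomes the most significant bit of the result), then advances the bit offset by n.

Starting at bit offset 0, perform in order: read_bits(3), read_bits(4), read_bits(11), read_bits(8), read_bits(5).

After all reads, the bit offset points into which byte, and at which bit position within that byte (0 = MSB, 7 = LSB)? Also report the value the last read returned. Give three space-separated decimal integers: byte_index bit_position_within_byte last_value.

Answer: 3 7 15

Derivation:
Read 1: bits[0:3] width=3 -> value=3 (bin 011); offset now 3 = byte 0 bit 3; 29 bits remain
Read 2: bits[3:7] width=4 -> value=9 (bin 1001); offset now 7 = byte 0 bit 7; 25 bits remain
Read 3: bits[7:18] width=11 -> value=481 (bin 00111100001); offset now 18 = byte 2 bit 2; 14 bits remain
Read 4: bits[18:26] width=8 -> value=190 (bin 10111110); offset now 26 = byte 3 bit 2; 6 bits remain
Read 5: bits[26:31] width=5 -> value=15 (bin 01111); offset now 31 = byte 3 bit 7; 1 bits remain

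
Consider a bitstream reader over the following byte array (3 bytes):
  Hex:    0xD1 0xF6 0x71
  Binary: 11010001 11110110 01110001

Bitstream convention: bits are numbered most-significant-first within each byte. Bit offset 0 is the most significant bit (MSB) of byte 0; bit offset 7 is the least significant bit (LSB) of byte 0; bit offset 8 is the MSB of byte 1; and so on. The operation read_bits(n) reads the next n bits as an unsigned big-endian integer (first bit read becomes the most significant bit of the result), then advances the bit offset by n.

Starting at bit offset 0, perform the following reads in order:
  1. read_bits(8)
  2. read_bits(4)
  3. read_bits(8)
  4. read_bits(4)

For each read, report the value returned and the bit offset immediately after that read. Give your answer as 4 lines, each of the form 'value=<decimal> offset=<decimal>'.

Answer: value=209 offset=8
value=15 offset=12
value=103 offset=20
value=1 offset=24

Derivation:
Read 1: bits[0:8] width=8 -> value=209 (bin 11010001); offset now 8 = byte 1 bit 0; 16 bits remain
Read 2: bits[8:12] width=4 -> value=15 (bin 1111); offset now 12 = byte 1 bit 4; 12 bits remain
Read 3: bits[12:20] width=8 -> value=103 (bin 01100111); offset now 20 = byte 2 bit 4; 4 bits remain
Read 4: bits[20:24] width=4 -> value=1 (bin 0001); offset now 24 = byte 3 bit 0; 0 bits remain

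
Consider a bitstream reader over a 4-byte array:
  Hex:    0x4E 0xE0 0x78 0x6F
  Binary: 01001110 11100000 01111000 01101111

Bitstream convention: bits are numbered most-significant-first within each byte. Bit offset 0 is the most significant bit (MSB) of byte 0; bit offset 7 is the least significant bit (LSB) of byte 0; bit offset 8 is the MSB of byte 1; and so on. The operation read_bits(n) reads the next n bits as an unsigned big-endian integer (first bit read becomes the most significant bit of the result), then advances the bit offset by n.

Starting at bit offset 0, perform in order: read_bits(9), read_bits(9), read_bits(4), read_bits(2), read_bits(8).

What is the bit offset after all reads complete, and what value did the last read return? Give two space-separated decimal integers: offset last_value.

Read 1: bits[0:9] width=9 -> value=157 (bin 010011101); offset now 9 = byte 1 bit 1; 23 bits remain
Read 2: bits[9:18] width=9 -> value=385 (bin 110000001); offset now 18 = byte 2 bit 2; 14 bits remain
Read 3: bits[18:22] width=4 -> value=14 (bin 1110); offset now 22 = byte 2 bit 6; 10 bits remain
Read 4: bits[22:24] width=2 -> value=0 (bin 00); offset now 24 = byte 3 bit 0; 8 bits remain
Read 5: bits[24:32] width=8 -> value=111 (bin 01101111); offset now 32 = byte 4 bit 0; 0 bits remain

Answer: 32 111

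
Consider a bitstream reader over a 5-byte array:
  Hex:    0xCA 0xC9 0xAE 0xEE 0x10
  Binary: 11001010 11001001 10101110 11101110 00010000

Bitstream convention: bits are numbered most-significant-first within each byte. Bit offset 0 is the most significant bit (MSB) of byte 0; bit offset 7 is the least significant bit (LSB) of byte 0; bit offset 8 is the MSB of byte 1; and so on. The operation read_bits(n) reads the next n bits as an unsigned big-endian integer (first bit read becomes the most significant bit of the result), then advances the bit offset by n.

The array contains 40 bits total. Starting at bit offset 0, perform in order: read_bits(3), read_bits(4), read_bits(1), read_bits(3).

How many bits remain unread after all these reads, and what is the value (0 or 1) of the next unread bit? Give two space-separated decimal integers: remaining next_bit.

Answer: 29 0

Derivation:
Read 1: bits[0:3] width=3 -> value=6 (bin 110); offset now 3 = byte 0 bit 3; 37 bits remain
Read 2: bits[3:7] width=4 -> value=5 (bin 0101); offset now 7 = byte 0 bit 7; 33 bits remain
Read 3: bits[7:8] width=1 -> value=0 (bin 0); offset now 8 = byte 1 bit 0; 32 bits remain
Read 4: bits[8:11] width=3 -> value=6 (bin 110); offset now 11 = byte 1 bit 3; 29 bits remain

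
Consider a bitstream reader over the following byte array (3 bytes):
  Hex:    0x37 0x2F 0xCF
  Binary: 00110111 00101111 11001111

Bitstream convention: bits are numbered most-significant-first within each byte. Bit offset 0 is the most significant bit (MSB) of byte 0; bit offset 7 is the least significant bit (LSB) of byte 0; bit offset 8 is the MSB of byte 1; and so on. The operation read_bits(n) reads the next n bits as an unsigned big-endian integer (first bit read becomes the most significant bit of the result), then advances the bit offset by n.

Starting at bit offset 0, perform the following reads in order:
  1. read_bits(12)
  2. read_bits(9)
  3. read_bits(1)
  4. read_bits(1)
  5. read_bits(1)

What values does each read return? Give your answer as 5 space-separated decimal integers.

Answer: 882 505 1 1 1

Derivation:
Read 1: bits[0:12] width=12 -> value=882 (bin 001101110010); offset now 12 = byte 1 bit 4; 12 bits remain
Read 2: bits[12:21] width=9 -> value=505 (bin 111111001); offset now 21 = byte 2 bit 5; 3 bits remain
Read 3: bits[21:22] width=1 -> value=1 (bin 1); offset now 22 = byte 2 bit 6; 2 bits remain
Read 4: bits[22:23] width=1 -> value=1 (bin 1); offset now 23 = byte 2 bit 7; 1 bits remain
Read 5: bits[23:24] width=1 -> value=1 (bin 1); offset now 24 = byte 3 bit 0; 0 bits remain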